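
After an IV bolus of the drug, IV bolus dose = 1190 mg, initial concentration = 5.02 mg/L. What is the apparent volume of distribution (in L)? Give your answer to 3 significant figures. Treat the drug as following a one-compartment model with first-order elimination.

237 L

Vd = Dose / C₀ = 1190 / 5.02 = 237.1 L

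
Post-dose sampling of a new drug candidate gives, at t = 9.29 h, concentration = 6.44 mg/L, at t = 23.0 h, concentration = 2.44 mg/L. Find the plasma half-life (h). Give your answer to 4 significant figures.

9.792 h

k = ln(C₁/C₂) / (t₂ − t₁) = ln(6.44/2.44) / (23.0 − 9.29)
  = 0.9705 / 13.71 = 0.07079 h⁻¹
t½ = ln2 / k = 0.693147 / 0.07079 = 9.792 h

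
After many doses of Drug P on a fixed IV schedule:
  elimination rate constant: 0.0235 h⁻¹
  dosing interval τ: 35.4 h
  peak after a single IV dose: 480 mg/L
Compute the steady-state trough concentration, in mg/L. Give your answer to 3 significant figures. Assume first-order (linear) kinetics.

370 mg/L

e^(−kτ) = e^(−0.02350 × 35.4) = 0.4352
Accumulation ratio R = 1 / (1 − e^(−kτ)) = 1 / (1 − 0.4352) = 1.771
Steady-state trough = C₀ × R × e^(−kτ) = 480 × 1.771 × 0.4352 = 370.0 mg/L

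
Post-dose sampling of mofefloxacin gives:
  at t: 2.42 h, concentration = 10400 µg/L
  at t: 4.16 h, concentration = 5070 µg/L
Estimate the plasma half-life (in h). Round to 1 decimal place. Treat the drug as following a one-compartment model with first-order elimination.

1.7 h

k = ln(C₁/C₂) / (t₂ − t₁) = ln(10400/5070) / (4.16 − 2.42)
  = 0.7185 / 1.740 = 0.4129 h⁻¹
t½ = ln2 / k = 0.693147 / 0.4129 = 1.679 h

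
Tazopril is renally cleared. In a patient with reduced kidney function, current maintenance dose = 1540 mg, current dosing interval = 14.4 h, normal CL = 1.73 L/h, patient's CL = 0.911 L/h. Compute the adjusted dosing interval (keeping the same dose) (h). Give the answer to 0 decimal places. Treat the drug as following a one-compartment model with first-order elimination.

27 h

To keep the same average steady-state level, dosing rate must scale with clearance.
CL ratio = 0.911 / 1.73 = 0.5266
New interval (same dose) = 14.4 / 0.5266 = 27.35 h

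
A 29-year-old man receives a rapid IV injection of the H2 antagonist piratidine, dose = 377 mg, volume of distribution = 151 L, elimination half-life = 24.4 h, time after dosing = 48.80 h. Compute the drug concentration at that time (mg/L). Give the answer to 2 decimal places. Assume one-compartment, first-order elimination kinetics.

C₀ = Dose / Vd = 377.0 / 151 = 2.497 mg/L
k = ln2 / t½ = 0.693147 / 24.4 = 0.02841 h⁻¹
t / t½ = 48.80 / 24.4 = 2 half-lives
C = C₀ × (1/2)^2 = 2.497 × 0.2500 = 0.6243 mg/L

0.62 mg/L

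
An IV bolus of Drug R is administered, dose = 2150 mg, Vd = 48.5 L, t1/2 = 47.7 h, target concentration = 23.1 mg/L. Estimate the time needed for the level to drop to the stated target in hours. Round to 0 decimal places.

45 h

C₀ = Dose / Vd = 2150 / 48.5 = 44.33 mg/L
k = ln2 / t½ = 0.693147 / 47.7 = 0.01453 h⁻¹
t = ln(C₀ / C) / k = ln(44.33 / 23.1) / 0.01453
  = ln(1.919) / 0.01453 = 0.6518 / 0.01453 = 44.86 h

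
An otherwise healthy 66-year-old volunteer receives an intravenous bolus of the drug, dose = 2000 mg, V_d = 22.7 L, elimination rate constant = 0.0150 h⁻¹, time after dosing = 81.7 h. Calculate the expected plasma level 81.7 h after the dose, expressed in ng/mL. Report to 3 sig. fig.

C₀ = Dose / Vd = 2000 / 22.7 = 88.11 mg/L
C = C₀ · e^(−k·t) = 88.11 × e^(−0.01500 × 81.7)
  = 88.11 × 0.2936 = 25.87 mg/L
Convert: 25.87 mg/L × 1000 = 25870 ng/mL

25900 ng/mL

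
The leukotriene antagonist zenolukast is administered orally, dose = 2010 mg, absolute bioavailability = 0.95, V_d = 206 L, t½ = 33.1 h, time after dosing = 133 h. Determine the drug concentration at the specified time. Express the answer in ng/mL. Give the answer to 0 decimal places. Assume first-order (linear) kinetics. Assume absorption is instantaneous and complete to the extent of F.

572 ng/mL

Amount reaching circulation = F × Dose = 0.95 × 2010 = 1910 mg
C₀ = F·Dose / Vd = 1910 / 206 = 9.272 mg/L
k = ln2 / t½ = 0.693147 / 33.1 = 0.02094 h⁻¹
C = C₀ · e^(−k·t) = 9.272 × e^(−0.02094 × 133)
  = 9.272 × 0.06173 = 0.5724 mg/L
Convert: 0.5724 mg/L × 1000 = 572.4 ng/mL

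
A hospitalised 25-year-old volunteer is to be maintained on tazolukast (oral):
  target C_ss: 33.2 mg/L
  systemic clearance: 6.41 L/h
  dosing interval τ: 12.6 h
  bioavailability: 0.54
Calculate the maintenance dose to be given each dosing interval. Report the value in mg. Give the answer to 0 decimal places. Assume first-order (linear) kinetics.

At steady state, F × (Dose/τ) = Css × CL.
Dose = Css × CL × τ / F = 33.2 × 6.410 × 12.6 / 0.54 = 4966 mg

4966 mg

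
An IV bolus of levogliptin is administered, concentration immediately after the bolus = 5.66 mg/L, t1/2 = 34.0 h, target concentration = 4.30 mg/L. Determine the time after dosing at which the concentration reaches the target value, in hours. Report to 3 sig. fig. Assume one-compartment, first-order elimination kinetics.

13.5 h

k = ln2 / t½ = 0.693147 / 34.0 = 0.02039 h⁻¹
t = ln(C₀ / C) / k = ln(5.660 / 4.30) / 0.02039
  = ln(1.316) / 0.02039 = 0.2746 / 0.02039 = 13.47 h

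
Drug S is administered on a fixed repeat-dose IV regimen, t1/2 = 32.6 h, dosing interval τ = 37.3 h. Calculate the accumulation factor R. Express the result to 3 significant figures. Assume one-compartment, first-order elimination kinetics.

k = ln2 / t½ = 0.693147 / 32.6 = 0.02126 h⁻¹
e^(−kτ) = e^(−0.02126 × 37.3) = 0.4525
Accumulation ratio R = 1 / (1 − e^(−kτ)) = 1 / (1 − 0.4525) = 1.826

1.83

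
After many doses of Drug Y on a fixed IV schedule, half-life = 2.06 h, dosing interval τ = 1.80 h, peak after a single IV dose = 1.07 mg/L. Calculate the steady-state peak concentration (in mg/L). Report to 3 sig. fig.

2.36 mg/L

k = ln2 / t½ = 0.693147 / 2.06 = 0.3365 h⁻¹
e^(−kτ) = e^(−0.3365 × 1.80) = 0.5457
Accumulation ratio R = 1 / (1 − e^(−kτ)) = 1 / (1 − 0.5457) = 2.201
Steady-state peak = C₀ × R = 1.07 × 2.201 = 2.355 mg/L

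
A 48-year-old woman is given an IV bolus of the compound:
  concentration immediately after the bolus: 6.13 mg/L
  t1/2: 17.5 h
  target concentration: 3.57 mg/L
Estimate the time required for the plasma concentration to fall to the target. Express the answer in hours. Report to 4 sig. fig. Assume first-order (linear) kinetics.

k = ln2 / t½ = 0.693147 / 17.5 = 0.03961 h⁻¹
t = ln(C₀ / C) / k = ln(6.130 / 3.57) / 0.03961
  = ln(1.717) / 0.03961 = 0.5406 / 0.03961 = 13.65 h

13.65 h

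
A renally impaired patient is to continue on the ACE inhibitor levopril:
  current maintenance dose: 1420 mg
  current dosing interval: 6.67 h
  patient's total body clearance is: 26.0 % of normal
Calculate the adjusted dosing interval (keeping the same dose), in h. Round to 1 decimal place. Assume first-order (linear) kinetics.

To keep the same average steady-state level, dosing rate must scale with clearance.
CL ratio = 26.0 / 100 = 0.2600
New interval (same dose) = 6.67 / 0.2600 = 25.65 h

25.7 h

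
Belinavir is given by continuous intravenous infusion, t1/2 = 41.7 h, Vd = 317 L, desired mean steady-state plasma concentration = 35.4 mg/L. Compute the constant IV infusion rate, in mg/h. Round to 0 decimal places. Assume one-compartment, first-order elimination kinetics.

187 mg/h

k = ln2 / t½ = 0.693147 / 41.7 = 0.01662 h⁻¹
CL = k × Vd = 0.01662 × 317 = 5.269 L/h
At steady state, infusion rate R₀ = Css × CL = 35.4 × 5.269 = 186.5 mg/h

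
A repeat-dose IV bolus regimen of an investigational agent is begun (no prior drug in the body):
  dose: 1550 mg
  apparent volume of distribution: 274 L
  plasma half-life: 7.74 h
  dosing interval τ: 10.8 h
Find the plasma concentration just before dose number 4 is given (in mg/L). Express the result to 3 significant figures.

C₀ per dose = Dose / Vd = 1550 / 274 = 5.657 mg/L
k = ln2 / t½ = 0.693147 / 7.74 = 0.08955 h⁻¹
Fraction remaining after one interval: r = e^(−kτ) = e^(−0.08955 × 10.8) = 0.3802
Before dose 4, 3 doses have been given (aged 1τ, 2τ, 3τ).
C_trough = C₀ × (r + r² + … + r^3) = C₀ × r(1−r^3)/(1−r)
        = 5.657 × 0.3802 × (1 − 0.05496) / (1 − 0.3802) = 3.279 mg/L

3.28 mg/L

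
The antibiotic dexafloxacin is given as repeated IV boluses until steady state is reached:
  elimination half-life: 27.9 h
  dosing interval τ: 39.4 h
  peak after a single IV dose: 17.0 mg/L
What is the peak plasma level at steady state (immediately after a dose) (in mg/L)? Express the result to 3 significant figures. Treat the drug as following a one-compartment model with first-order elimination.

k = ln2 / t½ = 0.693147 / 27.9 = 0.02484 h⁻¹
e^(−kτ) = e^(−0.02484 × 39.4) = 0.3758
Accumulation ratio R = 1 / (1 − e^(−kτ)) = 1 / (1 − 0.3758) = 1.602
Steady-state peak = C₀ × R = 17.0 × 1.602 = 27.23 mg/L

27.2 mg/L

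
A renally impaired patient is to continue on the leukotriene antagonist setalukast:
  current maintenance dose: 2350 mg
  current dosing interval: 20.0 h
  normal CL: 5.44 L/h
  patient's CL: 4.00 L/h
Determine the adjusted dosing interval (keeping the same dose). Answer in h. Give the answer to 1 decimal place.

27.2 h

To keep the same average steady-state level, dosing rate must scale with clearance.
CL ratio = 4.00 / 5.44 = 0.7353
New interval (same dose) = 20.0 / 0.7353 = 27.20 h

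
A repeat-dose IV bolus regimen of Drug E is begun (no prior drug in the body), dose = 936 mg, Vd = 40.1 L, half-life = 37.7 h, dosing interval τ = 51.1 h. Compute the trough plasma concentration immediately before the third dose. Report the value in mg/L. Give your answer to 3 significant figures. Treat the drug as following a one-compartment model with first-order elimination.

C₀ per dose = Dose / Vd = 936 / 40.1 = 23.34 mg/L
k = ln2 / t½ = 0.693147 / 37.7 = 0.01839 h⁻¹
Fraction remaining after one interval: r = e^(−kτ) = e^(−0.01839 × 51.1) = 0.3907
Before dose 3, 2 doses have been given (aged 1τ, 2τ).
C_trough = C₀ × (r + r²) = 23.34 × (0.3907 + 0.1526) = 12.68 mg/L

12.7 mg/L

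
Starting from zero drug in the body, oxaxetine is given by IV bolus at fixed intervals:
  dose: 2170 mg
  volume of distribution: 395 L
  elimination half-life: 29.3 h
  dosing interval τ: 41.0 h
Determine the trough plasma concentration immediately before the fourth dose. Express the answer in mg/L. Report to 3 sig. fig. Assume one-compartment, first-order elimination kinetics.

C₀ per dose = Dose / Vd = 2170 / 395 = 5.494 mg/L
k = ln2 / t½ = 0.693147 / 29.3 = 0.02366 h⁻¹
Fraction remaining after one interval: r = e^(−kτ) = e^(−0.02366 × 41.0) = 0.3791
Before dose 4, 3 doses have been given (aged 1τ, 2τ, 3τ).
C_trough = C₀ × (r + r² + … + r^3) = C₀ × r(1−r^3)/(1−r)
        = 5.494 × 0.3791 × (1 − 0.05448) / (1 − 0.3791) = 3.172 mg/L

3.17 mg/L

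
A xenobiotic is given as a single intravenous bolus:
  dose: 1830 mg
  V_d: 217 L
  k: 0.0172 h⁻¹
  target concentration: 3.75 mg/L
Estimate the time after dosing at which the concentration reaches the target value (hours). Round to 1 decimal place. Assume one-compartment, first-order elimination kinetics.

47.1 h

C₀ = Dose / Vd = 1830 / 217 = 8.433 mg/L
t = ln(C₀ / C) / k = ln(8.433 / 3.75) / 0.01720
  = ln(2.249) / 0.01720 = 0.8105 / 0.01720 = 47.12 h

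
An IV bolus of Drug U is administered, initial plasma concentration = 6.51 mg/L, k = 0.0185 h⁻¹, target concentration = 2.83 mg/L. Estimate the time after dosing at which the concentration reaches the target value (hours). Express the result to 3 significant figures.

t = ln(C₀ / C) / k = ln(6.510 / 2.83) / 0.01850
  = ln(2.300) / 0.01850 = 0.8329 / 0.01850 = 45.02 h

45.0 h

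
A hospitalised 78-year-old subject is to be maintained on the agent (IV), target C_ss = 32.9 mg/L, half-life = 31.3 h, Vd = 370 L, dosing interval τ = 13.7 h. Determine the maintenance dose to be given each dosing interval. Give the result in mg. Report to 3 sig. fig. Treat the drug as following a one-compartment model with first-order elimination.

3690 mg

k = ln2 / t½ = 0.693147 / 31.3 = 0.02215 h⁻¹
CL = k × Vd = 0.02215 × 370 = 8.196 L/h
At steady state, Dose/τ = Css × CL.
Dose = Css × CL × τ = 32.9 × 8.196 × 13.7 = 3694 mg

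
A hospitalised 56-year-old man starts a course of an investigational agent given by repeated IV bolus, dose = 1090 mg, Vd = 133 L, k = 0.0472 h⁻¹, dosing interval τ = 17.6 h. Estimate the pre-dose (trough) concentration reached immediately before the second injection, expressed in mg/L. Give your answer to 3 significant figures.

3.57 mg/L

C₀ per dose = Dose / Vd = 1090 / 133 = 8.195 mg/L
Fraction remaining after one interval: r = e^(−kτ) = e^(−0.04720 × 17.6) = 0.4357
Before dose 2, 1 dose has been given (aged 1τ).
C_trough = C₀ × r = 8.195 × 0.4357 = 3.571 mg/L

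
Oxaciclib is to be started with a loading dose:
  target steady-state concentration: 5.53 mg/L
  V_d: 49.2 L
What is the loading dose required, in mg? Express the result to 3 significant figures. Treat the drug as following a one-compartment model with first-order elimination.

LD = Css × Vd = 5.53 × 49.2 = 272.1 mg

272 mg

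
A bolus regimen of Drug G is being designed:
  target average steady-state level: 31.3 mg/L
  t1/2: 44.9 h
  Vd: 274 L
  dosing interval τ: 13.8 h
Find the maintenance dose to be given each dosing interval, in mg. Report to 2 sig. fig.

k = ln2 / t½ = 0.693147 / 44.9 = 0.01544 h⁻¹
CL = k × Vd = 0.01544 × 274 = 4.231 L/h
At steady state, Dose/τ = Css × CL.
Dose = Css × CL × τ = 31.3 × 4.231 × 13.8 = 1828 mg

1800 mg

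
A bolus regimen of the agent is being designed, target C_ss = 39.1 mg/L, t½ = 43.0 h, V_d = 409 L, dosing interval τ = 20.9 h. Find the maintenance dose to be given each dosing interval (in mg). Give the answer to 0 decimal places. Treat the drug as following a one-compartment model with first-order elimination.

5388 mg

k = ln2 / t½ = 0.693147 / 43.0 = 0.01612 h⁻¹
CL = k × Vd = 0.01612 × 409 = 6.593 L/h
At steady state, Dose/τ = Css × CL.
Dose = Css × CL × τ = 39.1 × 6.593 × 20.9 = 5388 mg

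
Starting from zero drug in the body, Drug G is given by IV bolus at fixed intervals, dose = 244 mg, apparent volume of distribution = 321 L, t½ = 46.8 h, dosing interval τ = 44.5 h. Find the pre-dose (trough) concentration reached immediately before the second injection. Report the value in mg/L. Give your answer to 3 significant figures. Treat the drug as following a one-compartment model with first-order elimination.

C₀ per dose = Dose / Vd = 244 / 321 = 0.7601 mg/L
k = ln2 / t½ = 0.693147 / 46.8 = 0.01481 h⁻¹
Fraction remaining after one interval: r = e^(−kτ) = e^(−0.01481 × 44.5) = 0.5173
Before dose 2, 1 dose has been given (aged 1τ).
C_trough = C₀ × r = 0.7601 × 0.5173 = 0.3932 mg/L

0.393 mg/L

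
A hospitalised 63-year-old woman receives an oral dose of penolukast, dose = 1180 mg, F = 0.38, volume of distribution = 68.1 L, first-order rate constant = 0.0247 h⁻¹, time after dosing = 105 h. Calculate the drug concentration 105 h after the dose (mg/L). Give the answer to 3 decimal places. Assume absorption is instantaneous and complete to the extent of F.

Amount reaching circulation = F × Dose = 0.38 × 1180 = 448.4 mg
C₀ = F·Dose / Vd = 448.4 / 68.1 = 6.584 mg/L
C = C₀ · e^(−k·t) = 6.584 × e^(−0.02470 × 105)
  = 6.584 × 0.07476 = 0.4922 mg/L

0.492 mg/L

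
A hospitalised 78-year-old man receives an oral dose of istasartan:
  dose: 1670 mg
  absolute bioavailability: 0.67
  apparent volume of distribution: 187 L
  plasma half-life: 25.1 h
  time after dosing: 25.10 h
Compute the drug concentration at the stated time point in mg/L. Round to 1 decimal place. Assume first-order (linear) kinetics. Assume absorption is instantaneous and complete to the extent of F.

Amount reaching circulation = F × Dose = 0.67 × 1670 = 1119 mg
C₀ = F·Dose / Vd = 1119 / 187 = 5.984 mg/L
k = ln2 / t½ = 0.693147 / 25.1 = 0.02762 h⁻¹
t / t½ = 25.10 / 25.1 = 1 half-lives
C = C₀ × (1/2)^1 = 5.984 × 0.5000 = 2.992 mg/L

3.0 mg/L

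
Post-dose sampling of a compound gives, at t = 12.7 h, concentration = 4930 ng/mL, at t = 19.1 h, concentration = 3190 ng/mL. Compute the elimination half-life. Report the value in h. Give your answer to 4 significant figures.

k = ln(C₁/C₂) / (t₂ − t₁) = ln(4930/3190) / (19.1 − 12.7)
  = 0.4353 / 6.400 = 0.06802 h⁻¹
t½ = ln2 / k = 0.693147 / 0.06802 = 10.19 h

10.19 h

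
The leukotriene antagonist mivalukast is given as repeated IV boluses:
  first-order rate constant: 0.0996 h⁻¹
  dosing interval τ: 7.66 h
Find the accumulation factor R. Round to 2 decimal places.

e^(−kτ) = e^(−0.09960 × 7.66) = 0.4663
Accumulation ratio R = 1 / (1 − e^(−kτ)) = 1 / (1 − 0.4663) = 1.874

1.87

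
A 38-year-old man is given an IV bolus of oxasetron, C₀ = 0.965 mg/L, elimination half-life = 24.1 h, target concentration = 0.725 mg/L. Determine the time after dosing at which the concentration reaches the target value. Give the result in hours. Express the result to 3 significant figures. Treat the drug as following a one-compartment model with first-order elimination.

9.94 h

k = ln2 / t½ = 0.693147 / 24.1 = 0.02876 h⁻¹
t = ln(C₀ / C) / k = ln(0.9650 / 0.725) / 0.02876
  = ln(1.331) / 0.02876 = 0.2859 / 0.02876 = 9.941 h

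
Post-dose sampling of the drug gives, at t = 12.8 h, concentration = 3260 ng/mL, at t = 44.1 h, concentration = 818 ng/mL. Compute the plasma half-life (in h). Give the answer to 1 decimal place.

15.7 h

k = ln(C₁/C₂) / (t₂ − t₁) = ln(3260/818) / (44.1 − 12.8)
  = 1.383 / 31.30 = 0.04419 h⁻¹
t½ = ln2 / k = 0.693147 / 0.04419 = 15.69 h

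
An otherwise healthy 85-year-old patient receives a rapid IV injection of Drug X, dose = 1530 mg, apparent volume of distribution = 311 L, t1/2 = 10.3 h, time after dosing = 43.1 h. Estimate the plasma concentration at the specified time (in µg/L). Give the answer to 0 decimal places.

271 µg/L

C₀ = Dose / Vd = 1530 / 311 = 4.920 mg/L
k = ln2 / t½ = 0.693147 / 10.3 = 0.06730 h⁻¹
C = C₀ · e^(−k·t) = 4.920 × e^(−0.06730 × 43.1)
  = 4.920 × 0.05499 = 0.2706 mg/L
Convert: 0.2706 mg/L × 1000 = 270.6 µg/L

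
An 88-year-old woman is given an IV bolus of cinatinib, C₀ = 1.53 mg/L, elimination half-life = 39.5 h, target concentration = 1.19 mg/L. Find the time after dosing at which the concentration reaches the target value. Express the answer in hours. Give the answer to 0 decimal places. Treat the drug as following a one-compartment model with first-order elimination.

k = ln2 / t½ = 0.693147 / 39.5 = 0.01755 h⁻¹
t = ln(C₀ / C) / k = ln(1.530 / 1.19) / 0.01755
  = ln(1.286) / 0.01755 = 0.2515 / 0.01755 = 14.33 h

14 h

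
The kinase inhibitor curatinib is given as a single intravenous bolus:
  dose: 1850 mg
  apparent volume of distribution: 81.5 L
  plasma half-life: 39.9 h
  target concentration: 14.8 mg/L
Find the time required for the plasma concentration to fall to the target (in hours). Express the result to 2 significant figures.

25 h

C₀ = Dose / Vd = 1850 / 81.5 = 22.70 mg/L
k = ln2 / t½ = 0.693147 / 39.9 = 0.01737 h⁻¹
t = ln(C₀ / C) / k = ln(22.70 / 14.8) / 0.01737
  = ln(1.534) / 0.01737 = 0.4279 / 0.01737 = 24.63 h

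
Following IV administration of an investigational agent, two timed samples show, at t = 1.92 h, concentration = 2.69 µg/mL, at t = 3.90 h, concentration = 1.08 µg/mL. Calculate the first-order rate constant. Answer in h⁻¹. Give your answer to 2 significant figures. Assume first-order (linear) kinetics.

k = ln(C₁/C₂) / (t₂ − t₁) = ln(2.69/1.08) / (3.90 − 1.92)
  = 0.9126 / 1.980 = 0.4609 h⁻¹

0.46 h⁻¹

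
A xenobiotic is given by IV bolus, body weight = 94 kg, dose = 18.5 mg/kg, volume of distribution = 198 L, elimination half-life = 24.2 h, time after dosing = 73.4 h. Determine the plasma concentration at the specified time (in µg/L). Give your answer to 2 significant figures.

1100 µg/L

Total dose = 18.5 × 94 = 1739 mg
C₀ = Dose / Vd = 1739 / 198 = 8.783 mg/L
k = ln2 / t½ = 0.693147 / 24.2 = 0.02864 h⁻¹
C = C₀ · e^(−k·t) = 8.783 × e^(−0.02864 × 73.4)
  = 8.783 × 0.1222 = 1.073 mg/L
Convert: 1.073 mg/L × 1000 = 1073 µg/L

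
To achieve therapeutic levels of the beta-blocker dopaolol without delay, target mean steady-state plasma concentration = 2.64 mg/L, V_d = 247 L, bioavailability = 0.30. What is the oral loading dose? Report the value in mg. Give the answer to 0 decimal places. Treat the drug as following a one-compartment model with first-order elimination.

LD = Css × Vd / F = 2.64 × 247 / 0.30 = 2174 mg

2174 mg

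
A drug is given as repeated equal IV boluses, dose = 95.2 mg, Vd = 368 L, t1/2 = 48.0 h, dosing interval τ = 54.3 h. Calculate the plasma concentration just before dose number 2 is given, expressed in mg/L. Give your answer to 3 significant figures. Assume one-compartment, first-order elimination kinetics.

0.118 mg/L

C₀ per dose = Dose / Vd = 95.2 / 368 = 0.2587 mg/L
k = ln2 / t½ = 0.693147 / 48.0 = 0.01444 h⁻¹
Fraction remaining after one interval: r = e^(−kτ) = e^(−0.01444 × 54.3) = 0.4565
Before dose 2, 1 dose has been given (aged 1τ).
C_trough = C₀ × r = 0.2587 × 0.4565 = 0.1181 mg/L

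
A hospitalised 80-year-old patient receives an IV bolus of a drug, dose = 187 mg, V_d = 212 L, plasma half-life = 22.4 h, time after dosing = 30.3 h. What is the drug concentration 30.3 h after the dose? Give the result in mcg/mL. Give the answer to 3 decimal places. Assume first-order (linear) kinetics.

0.345 mcg/mL

C₀ = Dose / Vd = 187.0 / 212 = 0.8821 mg/L
k = ln2 / t½ = 0.693147 / 22.4 = 0.03094 h⁻¹
C = C₀ · e^(−k·t) = 0.8821 × e^(−0.03094 × 30.3)
  = 0.8821 × 0.3916 = 0.3454 mg/L
(0.3454 mg/L = 0.3454 mcg/mL)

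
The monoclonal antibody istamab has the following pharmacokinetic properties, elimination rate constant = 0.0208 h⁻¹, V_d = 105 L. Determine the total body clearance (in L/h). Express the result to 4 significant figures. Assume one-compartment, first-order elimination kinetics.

2.184 L/h

CL = k × Vd = 0.0208 × 105 = 2.184 L/h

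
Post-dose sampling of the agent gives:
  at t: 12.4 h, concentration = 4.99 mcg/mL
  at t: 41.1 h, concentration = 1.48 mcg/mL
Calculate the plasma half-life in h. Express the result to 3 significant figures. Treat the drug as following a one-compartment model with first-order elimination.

16.4 h

k = ln(C₁/C₂) / (t₂ − t₁) = ln(4.99/1.48) / (41.1 − 12.4)
  = 1.215 / 28.70 = 0.04233 h⁻¹
t½ = ln2 / k = 0.693147 / 0.04233 = 16.37 h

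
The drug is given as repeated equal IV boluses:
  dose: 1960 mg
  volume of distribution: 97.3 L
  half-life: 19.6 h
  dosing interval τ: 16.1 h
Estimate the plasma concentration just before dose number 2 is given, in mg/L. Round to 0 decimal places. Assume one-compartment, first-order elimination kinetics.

C₀ per dose = Dose / Vd = 1960 / 97.3 = 20.14 mg/L
k = ln2 / t½ = 0.693147 / 19.6 = 0.03536 h⁻¹
Fraction remaining after one interval: r = e^(−kτ) = e^(−0.03536 × 16.1) = 0.5659
Before dose 2, 1 dose has been given (aged 1τ).
C_trough = C₀ × r = 20.14 × 0.5659 = 11.40 mg/L

11 mg/L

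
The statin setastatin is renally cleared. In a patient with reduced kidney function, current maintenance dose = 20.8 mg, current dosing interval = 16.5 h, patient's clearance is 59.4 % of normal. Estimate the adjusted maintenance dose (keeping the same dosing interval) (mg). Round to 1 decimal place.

To keep the same average steady-state level, dosing rate must scale with clearance.
CL ratio = 59.4 / 100 = 0.5940
New dose (same interval) = 20.8 × 0.5940 = 12.36 mg

12.4 mg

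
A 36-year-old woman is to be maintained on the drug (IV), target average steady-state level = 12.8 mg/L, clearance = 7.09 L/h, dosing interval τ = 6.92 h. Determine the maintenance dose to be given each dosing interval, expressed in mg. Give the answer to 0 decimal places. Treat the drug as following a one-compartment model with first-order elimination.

628 mg

At steady state, Dose/τ = Css × CL.
Dose = Css × CL × τ = 12.8 × 7.090 × 6.92 = 628.0 mg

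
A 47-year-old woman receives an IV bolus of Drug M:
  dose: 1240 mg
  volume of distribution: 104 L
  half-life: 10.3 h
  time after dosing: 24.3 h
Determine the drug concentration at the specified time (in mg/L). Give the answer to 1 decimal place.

2.3 mg/L

C₀ = Dose / Vd = 1240 / 104 = 11.92 mg/L
k = ln2 / t½ = 0.693147 / 10.3 = 0.06730 h⁻¹
C = C₀ · e^(−k·t) = 11.92 × e^(−0.06730 × 24.3)
  = 11.92 × 0.1949 = 2.323 mg/L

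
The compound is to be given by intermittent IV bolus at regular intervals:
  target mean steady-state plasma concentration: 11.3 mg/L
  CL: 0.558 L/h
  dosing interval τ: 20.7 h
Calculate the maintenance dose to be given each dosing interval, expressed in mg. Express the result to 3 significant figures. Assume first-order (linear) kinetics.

131 mg

At steady state, Dose/τ = Css × CL.
Dose = Css × CL × τ = 11.3 × 0.5580 × 20.7 = 130.5 mg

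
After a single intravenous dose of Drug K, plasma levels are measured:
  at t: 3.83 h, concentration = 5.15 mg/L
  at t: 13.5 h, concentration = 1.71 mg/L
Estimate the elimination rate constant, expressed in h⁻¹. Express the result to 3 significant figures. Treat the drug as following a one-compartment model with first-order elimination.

k = ln(C₁/C₂) / (t₂ − t₁) = ln(5.15/1.71) / (13.5 − 3.83)
  = 1.103 / 9.670 = 0.1141 h⁻¹

0.114 h⁻¹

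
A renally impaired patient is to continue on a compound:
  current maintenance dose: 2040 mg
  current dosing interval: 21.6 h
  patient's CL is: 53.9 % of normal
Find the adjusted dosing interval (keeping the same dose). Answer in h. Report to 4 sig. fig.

To keep the same average steady-state level, dosing rate must scale with clearance.
CL ratio = 53.9 / 100 = 0.5390
New interval (same dose) = 21.6 / 0.5390 = 40.07 h

40.07 h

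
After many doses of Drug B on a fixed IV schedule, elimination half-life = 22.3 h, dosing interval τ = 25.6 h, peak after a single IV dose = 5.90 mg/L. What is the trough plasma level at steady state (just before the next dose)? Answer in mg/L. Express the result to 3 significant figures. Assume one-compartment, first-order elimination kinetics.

4.85 mg/L

k = ln2 / t½ = 0.693147 / 22.3 = 0.03108 h⁻¹
e^(−kτ) = e^(−0.03108 × 25.6) = 0.4513
Accumulation ratio R = 1 / (1 − e^(−kτ)) = 1 / (1 − 0.4513) = 1.822
Steady-state trough = C₀ × R × e^(−kτ) = 5.90 × 1.822 × 0.4513 = 4.851 mg/L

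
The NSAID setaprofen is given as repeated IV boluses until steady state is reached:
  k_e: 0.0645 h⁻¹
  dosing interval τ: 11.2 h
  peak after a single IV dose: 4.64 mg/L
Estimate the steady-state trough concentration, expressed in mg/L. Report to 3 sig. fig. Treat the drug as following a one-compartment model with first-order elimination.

e^(−kτ) = e^(−0.06450 × 11.2) = 0.4856
Accumulation ratio R = 1 / (1 − e^(−kτ)) = 1 / (1 − 0.4856) = 1.944
Steady-state trough = C₀ × R × e^(−kτ) = 4.64 × 1.944 × 0.4856 = 4.380 mg/L

4.38 mg/L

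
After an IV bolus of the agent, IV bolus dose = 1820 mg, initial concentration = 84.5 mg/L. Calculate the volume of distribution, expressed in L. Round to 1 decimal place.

Vd = Dose / C₀ = 1820 / 84.5 = 21.54 L

21.5 L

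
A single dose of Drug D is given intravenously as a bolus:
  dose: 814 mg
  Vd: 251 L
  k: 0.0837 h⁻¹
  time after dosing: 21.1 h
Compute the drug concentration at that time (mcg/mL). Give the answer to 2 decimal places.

0.55 mcg/mL

C₀ = Dose / Vd = 814.0 / 251 = 3.243 mg/L
C = C₀ · e^(−k·t) = 3.243 × e^(−0.08370 × 21.1)
  = 3.243 × 0.1710 = 0.5546 mg/L
(0.5546 mg/L = 0.5546 mcg/mL)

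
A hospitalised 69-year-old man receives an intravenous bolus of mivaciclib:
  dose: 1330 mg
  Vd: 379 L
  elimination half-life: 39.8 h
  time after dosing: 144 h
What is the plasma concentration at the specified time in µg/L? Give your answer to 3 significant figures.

286 µg/L

C₀ = Dose / Vd = 1330 / 379 = 3.509 mg/L
k = ln2 / t½ = 0.693147 / 39.8 = 0.01742 h⁻¹
C = C₀ · e^(−k·t) = 3.509 × e^(−0.01742 × 144)
  = 3.509 × 0.08139 = 0.2856 mg/L
Convert: 0.2856 mg/L × 1000 = 285.6 µg/L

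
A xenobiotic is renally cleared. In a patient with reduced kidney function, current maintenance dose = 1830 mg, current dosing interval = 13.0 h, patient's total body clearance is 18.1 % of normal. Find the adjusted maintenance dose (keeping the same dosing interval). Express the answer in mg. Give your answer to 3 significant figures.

331 mg

To keep the same average steady-state level, dosing rate must scale with clearance.
CL ratio = 18.1 / 100 = 0.1810
New dose (same interval) = 1830 × 0.1810 = 331.2 mg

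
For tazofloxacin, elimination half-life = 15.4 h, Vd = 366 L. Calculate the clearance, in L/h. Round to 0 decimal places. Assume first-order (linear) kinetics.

16 L/h

k = ln2 / t½ = 0.693147 / 15.4 = 0.04501 h⁻¹
CL = k × Vd = 0.04501 × 366 = 16.47 L/h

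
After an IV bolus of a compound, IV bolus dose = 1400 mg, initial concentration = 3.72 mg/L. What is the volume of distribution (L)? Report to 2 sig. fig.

Vd = Dose / C₀ = 1400 / 3.72 = 376.3 L

380 L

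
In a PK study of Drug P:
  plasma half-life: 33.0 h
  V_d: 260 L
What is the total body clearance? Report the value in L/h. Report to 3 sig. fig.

5.46 L/h

k = ln2 / t½ = 0.693147 / 33.0 = 0.02100 h⁻¹
CL = k × Vd = 0.02100 × 260 = 5.460 L/h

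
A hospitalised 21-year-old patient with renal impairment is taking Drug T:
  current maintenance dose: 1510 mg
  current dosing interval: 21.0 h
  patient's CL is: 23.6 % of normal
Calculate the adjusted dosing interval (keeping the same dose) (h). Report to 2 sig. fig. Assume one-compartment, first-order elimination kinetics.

89 h

To keep the same average steady-state level, dosing rate must scale with clearance.
CL ratio = 23.6 / 100 = 0.2360
New interval (same dose) = 21.0 / 0.2360 = 88.98 h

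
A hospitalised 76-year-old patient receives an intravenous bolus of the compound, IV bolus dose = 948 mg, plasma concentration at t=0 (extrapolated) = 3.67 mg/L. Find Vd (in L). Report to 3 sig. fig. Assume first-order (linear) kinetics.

Vd = Dose / C₀ = 948.0 / 3.67 = 258.3 L

258 L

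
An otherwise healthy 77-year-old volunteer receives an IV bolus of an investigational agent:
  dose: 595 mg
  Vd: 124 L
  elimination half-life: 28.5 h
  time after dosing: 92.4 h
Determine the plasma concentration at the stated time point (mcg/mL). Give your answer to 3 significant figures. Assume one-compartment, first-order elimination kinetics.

C₀ = Dose / Vd = 595.0 / 124 = 4.798 mg/L
k = ln2 / t½ = 0.693147 / 28.5 = 0.02432 h⁻¹
C = C₀ · e^(−k·t) = 4.798 × e^(−0.02432 × 92.4)
  = 4.798 × 0.1057 = 0.5071 mg/L
(0.5071 mg/L = 0.5071 mcg/mL)

0.507 mcg/mL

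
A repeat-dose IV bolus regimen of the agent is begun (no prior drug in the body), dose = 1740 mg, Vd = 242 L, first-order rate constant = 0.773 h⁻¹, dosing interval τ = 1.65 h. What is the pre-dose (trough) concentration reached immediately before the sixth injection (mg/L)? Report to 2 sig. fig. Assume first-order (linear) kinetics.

C₀ per dose = Dose / Vd = 1740 / 242 = 7.190 mg/L
Fraction remaining after one interval: r = e^(−kτ) = e^(−0.7730 × 1.65) = 0.2793
Before dose 6, 5 doses have been given (aged 1τ, 2τ, 3τ, 4τ, 5τ).
C_trough = C₀ × (r + r² + … + r^5) = C₀ × r(1−r^5)/(1−r)
        = 7.190 × 0.2793 × (1 − 0.001700) / (1 − 0.2793) = 2.782 mg/L

2.8 mg/L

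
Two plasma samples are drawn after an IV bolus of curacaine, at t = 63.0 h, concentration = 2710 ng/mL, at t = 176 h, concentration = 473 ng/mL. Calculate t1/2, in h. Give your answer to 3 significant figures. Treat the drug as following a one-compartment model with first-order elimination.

44.9 h

k = ln(C₁/C₂) / (t₂ − t₁) = ln(2710/473) / (176 − 63.0)
  = 1.746 / 113.0 = 0.01545 h⁻¹
t½ = ln2 / k = 0.693147 / 0.01545 = 44.86 h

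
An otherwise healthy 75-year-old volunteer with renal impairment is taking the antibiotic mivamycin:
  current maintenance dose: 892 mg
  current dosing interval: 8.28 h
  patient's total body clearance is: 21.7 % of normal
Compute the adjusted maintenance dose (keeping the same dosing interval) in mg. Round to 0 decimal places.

194 mg

To keep the same average steady-state level, dosing rate must scale with clearance.
CL ratio = 21.7 / 100 = 0.2170
New dose (same interval) = 892 × 0.2170 = 193.6 mg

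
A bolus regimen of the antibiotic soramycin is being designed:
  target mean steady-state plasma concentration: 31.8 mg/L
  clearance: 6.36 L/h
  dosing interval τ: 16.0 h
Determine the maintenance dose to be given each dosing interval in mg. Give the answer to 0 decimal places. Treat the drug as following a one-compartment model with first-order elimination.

3236 mg

At steady state, Dose/τ = Css × CL.
Dose = Css × CL × τ = 31.8 × 6.360 × 16.0 = 3236 mg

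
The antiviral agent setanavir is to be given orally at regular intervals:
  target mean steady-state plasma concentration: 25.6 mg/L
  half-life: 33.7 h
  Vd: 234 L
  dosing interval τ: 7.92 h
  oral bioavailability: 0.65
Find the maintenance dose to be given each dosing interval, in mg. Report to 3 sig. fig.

k = ln2 / t½ = 0.693147 / 33.7 = 0.02057 h⁻¹
CL = k × Vd = 0.02057 × 234 = 4.813 L/h
At steady state, F × (Dose/τ) = Css × CL.
Dose = Css × CL × τ / F = 25.6 × 4.813 × 7.92 / 0.65 = 1501 mg

1500 mg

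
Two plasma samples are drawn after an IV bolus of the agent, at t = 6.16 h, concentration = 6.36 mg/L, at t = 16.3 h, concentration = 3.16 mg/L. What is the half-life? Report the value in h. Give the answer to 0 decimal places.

10 h

k = ln(C₁/C₂) / (t₂ − t₁) = ln(6.36/3.16) / (16.3 − 6.16)
  = 0.6995 / 10.14 = 0.06898 h⁻¹
t½ = ln2 / k = 0.693147 / 0.06898 = 10.05 h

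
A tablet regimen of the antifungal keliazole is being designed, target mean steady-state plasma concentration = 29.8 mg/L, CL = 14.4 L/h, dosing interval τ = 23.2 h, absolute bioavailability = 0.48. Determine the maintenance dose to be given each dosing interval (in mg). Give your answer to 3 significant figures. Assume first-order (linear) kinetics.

20700 mg

At steady state, F × (Dose/τ) = Css × CL.
Dose = Css × CL × τ / F = 29.8 × 14.40 × 23.2 / 0.48 = 20740 mg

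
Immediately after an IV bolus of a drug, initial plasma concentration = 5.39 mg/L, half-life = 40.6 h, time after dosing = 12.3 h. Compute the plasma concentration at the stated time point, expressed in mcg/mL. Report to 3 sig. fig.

4.37 mcg/mL

k = ln2 / t½ = 0.693147 / 40.6 = 0.01707 h⁻¹
C = C₀ · e^(−k·t) = 5.390 × e^(−0.01707 × 12.3)
  = 5.390 × 0.8106 = 4.369 mg/L
(4.369 mg/L = 4.369 mcg/mL)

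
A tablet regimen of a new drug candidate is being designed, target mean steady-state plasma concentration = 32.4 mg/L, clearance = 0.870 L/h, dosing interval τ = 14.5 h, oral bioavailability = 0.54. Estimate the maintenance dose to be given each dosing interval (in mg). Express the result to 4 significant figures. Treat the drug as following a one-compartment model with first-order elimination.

At steady state, F × (Dose/τ) = Css × CL.
Dose = Css × CL × τ / F = 32.4 × 0.8700 × 14.5 / 0.54 = 756.9 mg

756.9 mg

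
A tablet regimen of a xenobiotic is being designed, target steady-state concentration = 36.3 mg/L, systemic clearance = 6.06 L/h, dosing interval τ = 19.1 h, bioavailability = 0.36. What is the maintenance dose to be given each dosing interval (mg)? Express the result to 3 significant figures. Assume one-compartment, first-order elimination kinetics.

11700 mg

At steady state, F × (Dose/τ) = Css × CL.
Dose = Css × CL × τ / F = 36.3 × 6.060 × 19.1 / 0.36 = 11670 mg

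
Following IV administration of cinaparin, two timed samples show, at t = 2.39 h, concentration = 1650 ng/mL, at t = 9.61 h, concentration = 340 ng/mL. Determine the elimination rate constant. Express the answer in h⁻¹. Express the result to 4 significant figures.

0.2188 h⁻¹

k = ln(C₁/C₂) / (t₂ − t₁) = ln(1650/340) / (9.61 − 2.39)
  = 1.580 / 7.220 = 0.2188 h⁻¹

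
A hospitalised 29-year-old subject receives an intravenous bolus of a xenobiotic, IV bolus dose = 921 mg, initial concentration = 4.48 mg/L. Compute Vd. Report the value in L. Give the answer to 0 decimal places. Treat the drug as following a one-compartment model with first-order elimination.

Vd = Dose / C₀ = 921.0 / 4.48 = 205.6 L

206 L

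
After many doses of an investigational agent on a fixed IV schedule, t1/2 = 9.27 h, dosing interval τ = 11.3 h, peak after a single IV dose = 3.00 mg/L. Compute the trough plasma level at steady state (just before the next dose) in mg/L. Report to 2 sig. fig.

2.3 mg/L

k = ln2 / t½ = 0.693147 / 9.27 = 0.07477 h⁻¹
e^(−kτ) = e^(−0.07477 × 11.3) = 0.4296
Accumulation ratio R = 1 / (1 − e^(−kτ)) = 1 / (1 − 0.4296) = 1.753
Steady-state trough = C₀ × R × e^(−kτ) = 3.00 × 1.753 × 0.4296 = 2.259 mg/L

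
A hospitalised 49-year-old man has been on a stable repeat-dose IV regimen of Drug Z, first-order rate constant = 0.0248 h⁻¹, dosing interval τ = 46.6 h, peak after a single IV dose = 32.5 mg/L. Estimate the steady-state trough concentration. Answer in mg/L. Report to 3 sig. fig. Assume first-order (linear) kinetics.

e^(−kτ) = e^(−0.02480 × 46.6) = 0.3148
Accumulation ratio R = 1 / (1 − e^(−kτ)) = 1 / (1 − 0.3148) = 1.459
Steady-state trough = C₀ × R × e^(−kτ) = 32.5 × 1.459 × 0.3148 = 14.93 mg/L

14.9 mg/L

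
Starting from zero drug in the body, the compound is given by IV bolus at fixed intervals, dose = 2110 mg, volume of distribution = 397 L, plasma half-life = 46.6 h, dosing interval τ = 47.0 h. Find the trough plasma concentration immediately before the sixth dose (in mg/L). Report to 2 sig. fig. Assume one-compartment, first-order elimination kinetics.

5.1 mg/L

C₀ per dose = Dose / Vd = 2110 / 397 = 5.315 mg/L
k = ln2 / t½ = 0.693147 / 46.6 = 0.01487 h⁻¹
Fraction remaining after one interval: r = e^(−kτ) = e^(−0.01487 × 47.0) = 0.4971
Before dose 6, 5 doses have been given (aged 1τ, 2τ, 3τ, 4τ, 5τ).
C_trough = C₀ × (r + r² + … + r^5) = C₀ × r(1−r^5)/(1−r)
        = 5.315 × 0.4971 × (1 − 0.03035) / (1 − 0.4971) = 5.094 mg/L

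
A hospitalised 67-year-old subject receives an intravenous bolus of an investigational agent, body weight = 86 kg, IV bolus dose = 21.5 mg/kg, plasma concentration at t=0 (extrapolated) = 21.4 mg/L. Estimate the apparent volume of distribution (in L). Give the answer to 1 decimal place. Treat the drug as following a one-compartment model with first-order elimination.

86.4 L

Dose = 21.5 × 86 = 1849 mg
Vd = Dose / C₀ = 1849 / 21.4 = 86.40 L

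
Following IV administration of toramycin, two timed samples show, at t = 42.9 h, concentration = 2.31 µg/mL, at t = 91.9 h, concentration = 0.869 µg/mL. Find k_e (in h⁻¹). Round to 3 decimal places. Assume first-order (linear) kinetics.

0.020 h⁻¹

k = ln(C₁/C₂) / (t₂ − t₁) = ln(2.31/0.869) / (91.9 − 42.9)
  = 0.9777 / 49.00 = 0.01995 h⁻¹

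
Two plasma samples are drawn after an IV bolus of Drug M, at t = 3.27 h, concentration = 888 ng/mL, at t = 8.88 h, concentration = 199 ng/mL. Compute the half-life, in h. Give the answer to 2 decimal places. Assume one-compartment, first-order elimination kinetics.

2.60 h

k = ln(C₁/C₂) / (t₂ − t₁) = ln(888/199) / (8.88 − 3.27)
  = 1.496 / 5.610 = 0.2667 h⁻¹
t½ = ln2 / k = 0.693147 / 0.2667 = 2.599 h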